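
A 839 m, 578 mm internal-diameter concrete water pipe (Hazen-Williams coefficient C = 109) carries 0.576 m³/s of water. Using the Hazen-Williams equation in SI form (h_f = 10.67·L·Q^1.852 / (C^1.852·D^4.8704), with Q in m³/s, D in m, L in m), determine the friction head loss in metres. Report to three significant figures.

h_f ≈ 7.84 m

h_f = 10.67·839·0.576^1.852 / (109^1.852·0.578^4.8704) = 7.842 m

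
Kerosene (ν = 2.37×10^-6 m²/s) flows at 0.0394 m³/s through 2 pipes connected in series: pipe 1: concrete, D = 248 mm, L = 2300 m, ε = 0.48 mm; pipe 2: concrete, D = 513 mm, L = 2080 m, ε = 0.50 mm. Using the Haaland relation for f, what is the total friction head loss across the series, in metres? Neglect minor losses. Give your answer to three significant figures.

Pipe 1: V = 0.8156 m/s, Re = 8.54×10^4, ε/D = 0.00194, f = 0.02504, h_1 = f(L/D)V²/2g = 7.876 m
Pipe 2: V = 0.1906 m/s, Re = 4.13×10^4, ε/D = 9.75×10^-4, f = 0.02431, h_2 = f(L/D)V²/2g = 0.1826 m
Series → Q common, losses add: H = Σh = 8.059 m

H ≈ 8.06 m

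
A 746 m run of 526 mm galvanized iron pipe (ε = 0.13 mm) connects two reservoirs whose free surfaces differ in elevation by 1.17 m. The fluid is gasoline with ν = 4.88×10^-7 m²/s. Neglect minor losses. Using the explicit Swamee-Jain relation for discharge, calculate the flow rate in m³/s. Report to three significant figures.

Q ≈ 0.225 m³/s

Swamee-Jain (Type II): Q = -0.965·√(gD⁵h_f/L)·ln[ε/(3.7D) + √(3.17ν²L/(gD³h_f))]
√(gD⁵h_f/L) = √(9.81·0.526⁵·1.17/746) = 0.02489
ε/(3.7D) = 6.68×10^-5; √(3.17ν²L/(gD³h_f)) = 1.84×10^-5
Q = -0.965·0.02489·ln(8.516×10^-5) = 0.2251 m³/s
Check: V = 1.04 m/s, Re = 1.12×10^6, f = 0.01518, h_f = 1.18 m ≈ 1.17 m ✓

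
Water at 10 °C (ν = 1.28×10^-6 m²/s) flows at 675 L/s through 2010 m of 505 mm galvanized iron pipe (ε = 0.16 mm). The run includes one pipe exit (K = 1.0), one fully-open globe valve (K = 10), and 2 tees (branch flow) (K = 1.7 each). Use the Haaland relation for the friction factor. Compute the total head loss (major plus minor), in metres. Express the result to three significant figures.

H_L ≈ 44.3 m

V = 4Q/(πD²) = 3.370 m/s; V²/2g = 0.5788 m
Re = 1.33×10^6, ε/D = 3.17×10^-4 → f = 0.01561 (Haaland)
Major: h_f = f(L/D)·V²/2g = 0.01561·3980·0.5788 = 35.96 m
Minor: ΣK = 14.4; h_m = ΣK·V²/2g = 8.335 m
Total H_L = 35.96 + 8.335 = 44.30 m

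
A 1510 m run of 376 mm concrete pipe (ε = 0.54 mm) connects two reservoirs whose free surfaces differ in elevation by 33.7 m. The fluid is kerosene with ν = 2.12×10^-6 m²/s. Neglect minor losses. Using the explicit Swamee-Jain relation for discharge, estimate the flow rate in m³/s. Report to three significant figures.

Q ≈ 0.304 m³/s

Swamee-Jain (Type II): Q = -0.965·√(gD⁵h_f/L)·ln[ε/(3.7D) + √(3.17ν²L/(gD³h_f))]
√(gD⁵h_f/L) = √(9.81·0.376⁵·33.7/1510) = 0.04056
ε/(3.7D) = 3.88×10^-4; √(3.17ν²L/(gD³h_f)) = 3.50×10^-5
Q = -0.965·0.04056·ln(4.231×10^-4) = 0.3041 m³/s
Check: V = 2.74 m/s, Re = 4.86×10^5, f = 0.02208, h_f = 33.9 m ≈ 33.7 m ✓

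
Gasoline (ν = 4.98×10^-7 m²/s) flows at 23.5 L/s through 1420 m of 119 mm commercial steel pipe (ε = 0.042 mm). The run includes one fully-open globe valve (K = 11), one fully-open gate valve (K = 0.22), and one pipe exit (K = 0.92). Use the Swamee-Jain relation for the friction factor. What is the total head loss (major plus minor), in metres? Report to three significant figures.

H_L ≈ 48.3 m

V = 4Q/(πD²) = 2.113 m/s; V²/2g = 0.2275 m
Re = 5.05×10^5, ε/D = 3.53×10^-4 → f = 0.01677 (Swamee-Jain)
Major: h_f = f(L/D)·V²/2g = 0.01677·11933·0.2275 = 45.53 m
Minor: ΣK = 12.1; h_m = ΣK·V²/2g = 2.762 m
Total H_L = 45.53 + 2.762 = 48.29 m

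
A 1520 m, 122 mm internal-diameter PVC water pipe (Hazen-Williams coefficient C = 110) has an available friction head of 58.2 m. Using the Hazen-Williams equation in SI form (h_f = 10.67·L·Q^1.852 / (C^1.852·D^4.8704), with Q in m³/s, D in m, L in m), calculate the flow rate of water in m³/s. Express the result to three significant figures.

Rearranging: Q = [h_f·C^1.852·D^4.8704 / (10.67·L)]^(1/1.852)
Q = [58.2·110^1.852·0.122^4.8704 / (10.67·1520)]^0.540 = 0.02082 m³/s

Q ≈ 0.0208 m³/s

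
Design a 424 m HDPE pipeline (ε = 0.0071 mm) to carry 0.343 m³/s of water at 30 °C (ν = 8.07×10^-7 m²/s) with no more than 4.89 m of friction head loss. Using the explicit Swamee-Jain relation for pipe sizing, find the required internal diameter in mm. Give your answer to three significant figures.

D ≈ 398 mm

Swamee-Jain (Type III): D = 0.66·[ε^1.25·(LQ²/(gh_f))^4.75 + ν·Q^9.4·(L/(gh_f))^5.2]^0.04
LQ²/(gh_f) = 1.040; L/(gh_f) = 8.839
Term 1 = ε^1.25·(…)^4.75 = 4.41×10^-7; Term 2 = ν·Q^9.4·(…)^5.2 = 2.88×10^-6
D = 0.66·(4.41×10^-7 + 2.88×10^-6)^0.04 = 0.3985 m = 398 mm
Check: V = 2.75 m/s, Re = 1.36×10^6, f = 0.01154, h_f = 4.73 m ≈ 4.89 m ✓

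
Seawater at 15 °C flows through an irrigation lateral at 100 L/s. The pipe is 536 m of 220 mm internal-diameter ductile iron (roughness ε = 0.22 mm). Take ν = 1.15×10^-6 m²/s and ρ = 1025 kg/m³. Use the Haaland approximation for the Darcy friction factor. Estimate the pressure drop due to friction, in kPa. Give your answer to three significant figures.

Δp ≈ 174 kPa

V = 4Q/(πD²) = 4·0.100/(π·0.220²) = 2.631 m/s
Re = VD/ν = 2.631·0.220/1.15×10^-6 = 5.03×10^5 → turbulent
ε/D = 0.22/220 = 0.00100
Haaland: f = 0.02019
h_f = f(L/D)V²/(2g) = 0.02019·(536/0.220)·2.631²/(2·9.81) = 17.35 m
Δp = ρg·h_f = 1025·9.81·17.35 = 174.5 kPa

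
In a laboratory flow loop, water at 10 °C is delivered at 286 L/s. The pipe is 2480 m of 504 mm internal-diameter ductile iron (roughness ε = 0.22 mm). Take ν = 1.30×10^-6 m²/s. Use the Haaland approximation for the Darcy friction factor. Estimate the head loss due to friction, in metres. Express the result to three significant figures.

h_f ≈ 8.80 m

V = 4Q/(πD²) = 4·0.286/(π·0.504²) = 1.434 m/s
Re = VD/ν = 1.434·0.504/1.30×10^-6 = 5.56×10^5 → turbulent
ε/D = 0.22/504 = 4.37×10^-4
Haaland: f = 0.01708
h_f = f(L/D)V²/(2g) = 0.01708·(2480/0.504)·1.434²/(2·9.81) = 8.801 m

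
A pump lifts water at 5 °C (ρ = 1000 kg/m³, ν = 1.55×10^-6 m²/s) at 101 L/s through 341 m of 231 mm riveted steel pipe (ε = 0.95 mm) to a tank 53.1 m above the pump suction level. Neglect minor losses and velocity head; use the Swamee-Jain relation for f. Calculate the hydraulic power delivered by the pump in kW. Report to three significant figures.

V = 4Q/(πD²) = 2.410 m/s; Re = 3.59×10^5; ε/D = 0.00411; f = 0.02908
h_f = f(L/D)V²/2g = 12.71 m
Total head H = z + h_f = 53.1 + 12.71 = 65.81 m
P_hyd = ρgQH = 1000·9.81·0.101·65.81 = 65.20 kW

P_hyd ≈ 65.2 kW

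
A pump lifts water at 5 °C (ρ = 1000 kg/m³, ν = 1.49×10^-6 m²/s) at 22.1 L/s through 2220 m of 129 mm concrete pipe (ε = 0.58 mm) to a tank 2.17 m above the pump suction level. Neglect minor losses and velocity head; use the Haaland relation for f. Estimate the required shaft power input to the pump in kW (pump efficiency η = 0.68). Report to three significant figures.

P_shaft ≈ 24.8 kW

V = 4Q/(πD²) = 1.691 m/s; Re = 1.46×10^5; ε/D = 0.00450; f = 0.03010
h_f = f(L/D)V²/2g = 75.49 m
Total head H = z + h_f = 2.17 + 75.49 = 77.66 m
P_hyd = ρgQH = 1000·9.81·0.0221·77.66 = 16.84 kW
P_shaft = P_hyd/η = 16.84/0.68 = 24.76 kW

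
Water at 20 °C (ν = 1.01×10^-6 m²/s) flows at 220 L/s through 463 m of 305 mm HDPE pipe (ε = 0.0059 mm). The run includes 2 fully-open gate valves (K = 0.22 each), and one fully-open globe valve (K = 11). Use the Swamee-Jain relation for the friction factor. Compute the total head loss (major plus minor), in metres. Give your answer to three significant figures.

H_L ≈ 13.9 m

V = 4Q/(πD²) = 3.011 m/s; V²/2g = 0.4621 m
Re = 9.09×10^5, ε/D = 1.93×10^-5 → f = 0.01223 (Swamee-Jain)
Major: h_f = f(L/D)·V²/2g = 0.01223·1518·0.4621 = 8.580 m
Minor: ΣK = 11.4; h_m = ΣK·V²/2g = 5.287 m
Total H_L = 8.580 + 5.287 = 13.87 m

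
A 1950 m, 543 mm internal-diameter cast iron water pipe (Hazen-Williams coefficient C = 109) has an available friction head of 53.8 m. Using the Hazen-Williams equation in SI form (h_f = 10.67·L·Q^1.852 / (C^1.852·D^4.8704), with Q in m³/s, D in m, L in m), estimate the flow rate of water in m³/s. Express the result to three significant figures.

Rearranging: Q = [h_f·C^1.852·D^4.8704 / (10.67·L)]^(1/1.852)
Q = [53.8·109^1.852·0.543^4.8704 / (10.67·1950)]^0.540 = 0.8768 m³/s

Q ≈ 0.877 m³/s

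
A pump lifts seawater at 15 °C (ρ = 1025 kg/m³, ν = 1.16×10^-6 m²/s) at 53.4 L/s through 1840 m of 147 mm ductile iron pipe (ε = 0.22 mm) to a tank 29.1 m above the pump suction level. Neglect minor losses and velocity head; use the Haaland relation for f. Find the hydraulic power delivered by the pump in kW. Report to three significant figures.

V = 4Q/(πD²) = 3.146 m/s; Re = 3.99×10^5; ε/D = 0.00150; f = 0.02225
h_f = f(L/D)V²/2g = 140.5 m
Total head H = z + h_f = 29.1 + 140.5 = 169.6 m
P_hyd = ρgQH = 1025·9.81·0.0534·169.6 = 91.08 kW

P_hyd ≈ 91.1 kW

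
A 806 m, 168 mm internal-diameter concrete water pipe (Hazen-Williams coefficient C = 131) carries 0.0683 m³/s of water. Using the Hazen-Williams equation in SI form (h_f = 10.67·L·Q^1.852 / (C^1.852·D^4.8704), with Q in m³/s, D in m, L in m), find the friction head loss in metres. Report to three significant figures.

h_f ≈ 42.4 m

h_f = 10.67·806·0.0683^1.852 / (131^1.852·0.168^4.8704) = 42.43 m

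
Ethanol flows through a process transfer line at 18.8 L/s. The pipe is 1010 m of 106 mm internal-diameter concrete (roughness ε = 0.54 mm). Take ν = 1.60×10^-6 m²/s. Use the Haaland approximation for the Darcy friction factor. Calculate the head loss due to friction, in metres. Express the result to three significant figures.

V = 4Q/(πD²) = 4·0.0188/(π·0.106²) = 2.130 m/s
Re = VD/ν = 2.130·0.106/1.60×10^-6 = 1.41×10^5 → turbulent
ε/D = 0.54/106 = 0.00509
Haaland: f = 0.03120
h_f = f(L/D)V²/(2g) = 0.03120·(1010/0.106)·2.130²/(2·9.81) = 68.77 m

h_f ≈ 68.8 m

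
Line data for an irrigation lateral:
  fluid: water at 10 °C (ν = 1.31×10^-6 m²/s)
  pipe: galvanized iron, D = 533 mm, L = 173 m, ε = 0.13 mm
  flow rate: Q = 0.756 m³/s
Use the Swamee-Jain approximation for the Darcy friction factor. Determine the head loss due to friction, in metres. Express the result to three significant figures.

h_f ≈ 2.85 m

V = 4Q/(πD²) = 4·0.756/(π·0.533²) = 3.388 m/s
Re = VD/ν = 3.388·0.533/1.31×10^-6 = 1.38×10^6 → turbulent
ε/D = 0.13/533 = 2.44×10^-4
Swamee-Jain: f = 0.01501
h_f = f(L/D)V²/(2g) = 0.01501·(173/0.533)·3.388²/(2·9.81) = 2.851 m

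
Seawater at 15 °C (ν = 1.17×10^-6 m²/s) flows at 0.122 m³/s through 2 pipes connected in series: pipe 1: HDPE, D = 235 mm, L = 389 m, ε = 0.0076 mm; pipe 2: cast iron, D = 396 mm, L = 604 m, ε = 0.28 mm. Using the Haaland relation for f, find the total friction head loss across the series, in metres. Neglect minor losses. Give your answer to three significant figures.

H ≈ 10.3 m

Pipe 1: V = 2.813 m/s, Re = 5.65×10^5, ε/D = 3.23×10^-5, f = 0.01321, h_1 = f(L/D)V²/2g = 8.815 m
Pipe 2: V = 0.9906 m/s, Re = 3.35×10^5, ε/D = 7.07×10^-4, f = 0.01908, h_2 = f(L/D)V²/2g = 1.455 m
Series → Q common, losses add: H = Σh = 10.27 m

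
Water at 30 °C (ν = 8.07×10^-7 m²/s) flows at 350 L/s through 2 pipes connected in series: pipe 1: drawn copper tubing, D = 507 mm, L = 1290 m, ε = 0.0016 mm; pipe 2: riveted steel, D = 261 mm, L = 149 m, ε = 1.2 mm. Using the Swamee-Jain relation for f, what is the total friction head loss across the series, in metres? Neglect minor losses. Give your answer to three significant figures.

Pipe 1: V = 1.734 m/s, Re = 1.09×10^6, ε/D = 3.16×10^-6, f = 0.01153, h_1 = f(L/D)V²/2g = 4.492 m
Pipe 2: V = 6.542 m/s, Re = 2.12×10^6, ε/D = 0.00460, f = 0.02969, h_2 = f(L/D)V²/2g = 36.97 m
Series → Q common, losses add: H = Σh = 41.47 m

H ≈ 41.5 m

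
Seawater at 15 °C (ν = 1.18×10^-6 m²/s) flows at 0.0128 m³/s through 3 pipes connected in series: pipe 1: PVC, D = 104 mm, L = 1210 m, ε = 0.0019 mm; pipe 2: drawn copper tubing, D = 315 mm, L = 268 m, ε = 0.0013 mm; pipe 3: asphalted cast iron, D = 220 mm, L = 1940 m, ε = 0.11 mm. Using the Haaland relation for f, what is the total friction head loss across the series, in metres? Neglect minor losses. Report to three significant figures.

H ≈ 23.9 m

Pipe 1: V = 1.507 m/s, Re = 1.33×10^5, ε/D = 1.83×10^-5, f = 0.01690, h_1 = f(L/D)V²/2g = 22.75 m
Pipe 2: V = 0.1642 m/s, Re = 4.38×10^4, ε/D = 4.13×10^-6, f = 0.02135, h_2 = f(L/D)V²/2g = 0.02497 m
Pipe 3: V = 0.3367 m/s, Re = 6.28×10^4, ε/D = 5.00×10^-4, f = 0.02144, h_3 = f(L/D)V²/2g = 1.093 m
Series → Q common, losses add: H = Σh = 23.87 m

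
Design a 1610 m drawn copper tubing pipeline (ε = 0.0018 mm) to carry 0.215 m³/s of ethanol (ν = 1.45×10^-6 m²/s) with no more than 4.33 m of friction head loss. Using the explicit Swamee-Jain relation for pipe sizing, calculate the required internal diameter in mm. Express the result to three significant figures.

Swamee-Jain (Type III): D = 0.66·[ε^1.25·(LQ²/(gh_f))^4.75 + ν·Q^9.4·(L/(gh_f))^5.2]^0.04
LQ²/(gh_f) = 1.752; L/(gh_f) = 37.90
Term 1 = ε^1.25·(…)^4.75 = 9.46×10^-7; Term 2 = ν·Q^9.4·(…)^5.2 = 1.25×10^-4
D = 0.66·(9.46×10^-7 + 1.25×10^-4)^0.04 = 0.4608 m = 461 mm
Check: V = 1.29 m/s, Re = 4.10×10^5, f = 0.01363, h_f = 4.03 m ≈ 4.33 m ✓

D ≈ 461 mm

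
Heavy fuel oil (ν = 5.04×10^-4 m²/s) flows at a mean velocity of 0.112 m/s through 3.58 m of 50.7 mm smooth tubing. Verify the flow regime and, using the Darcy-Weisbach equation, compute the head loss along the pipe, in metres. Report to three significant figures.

Re = VD/ν = 0.112·0.05070/5.04×10^-4 = 11.3 → laminar (Re < 2300)
f = 64/Re = 5.680
h_f = f(L/D)V²/(2g) = 5.680·(3.58/0.05070)·0.112²/(2·9.81) = 0.2564 m

h_f ≈ 0.256 m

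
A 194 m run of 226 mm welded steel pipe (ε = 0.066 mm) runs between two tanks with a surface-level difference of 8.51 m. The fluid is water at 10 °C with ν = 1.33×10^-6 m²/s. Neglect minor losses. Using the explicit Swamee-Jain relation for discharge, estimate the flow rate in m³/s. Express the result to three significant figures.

Q ≈ 0.140 m³/s

Swamee-Jain (Type II): Q = -0.965·√(gD⁵h_f/L)·ln[ε/(3.7D) + √(3.17ν²L/(gD³h_f))]
√(gD⁵h_f/L) = √(9.81·0.226⁵·8.51/194) = 0.01593
ε/(3.7D) = 7.89×10^-5; √(3.17ν²L/(gD³h_f)) = 3.36×10^-5
Q = -0.965·0.01593·ln(1.125×10^-4) = 0.1398 m³/s
Check: V = 3.48 m/s, Re = 5.92×10^5, f = 0.01613, h_f = 8.56 m ≈ 8.51 m ✓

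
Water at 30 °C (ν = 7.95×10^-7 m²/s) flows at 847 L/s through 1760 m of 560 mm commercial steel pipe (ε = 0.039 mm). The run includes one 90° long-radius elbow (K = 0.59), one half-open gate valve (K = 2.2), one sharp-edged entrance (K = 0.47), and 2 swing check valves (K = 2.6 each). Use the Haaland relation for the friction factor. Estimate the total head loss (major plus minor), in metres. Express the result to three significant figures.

V = 4Q/(πD²) = 3.439 m/s; V²/2g = 0.6027 m
Re = 2.42×10^6, ε/D = 6.96×10^-5 → f = 0.01201 (Haaland)
Major: h_f = f(L/D)·V²/2g = 0.01201·3143·0.6027 = 22.76 m
Minor: ΣK = 8.46; h_m = ΣK·V²/2g = 5.099 m
Total H_L = 22.76 + 5.099 = 27.86 m

H_L ≈ 27.9 m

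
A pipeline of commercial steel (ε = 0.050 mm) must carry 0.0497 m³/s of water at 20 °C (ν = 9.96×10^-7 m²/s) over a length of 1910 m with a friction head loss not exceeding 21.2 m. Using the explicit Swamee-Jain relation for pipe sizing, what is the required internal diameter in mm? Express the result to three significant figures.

D ≈ 201 mm

Swamee-Jain (Type III): D = 0.66·[ε^1.25·(LQ²/(gh_f))^4.75 + ν·Q^9.4·(L/(gh_f))^5.2]^0.04
LQ²/(gh_f) = 0.02269; L/(gh_f) = 9.184
Term 1 = ε^1.25·(…)^4.75 = 6.51×10^-14; Term 2 = ν·Q^9.4·(…)^5.2 = 5.65×10^-14
D = 0.66·(6.51×10^-14 + 5.65×10^-14)^0.04 = 0.2009 m = 201 mm
Check: V = 1.57 m/s, Re = 3.16×10^5, f = 0.01660, h_f = 19.8 m ≈ 21.2 m ✓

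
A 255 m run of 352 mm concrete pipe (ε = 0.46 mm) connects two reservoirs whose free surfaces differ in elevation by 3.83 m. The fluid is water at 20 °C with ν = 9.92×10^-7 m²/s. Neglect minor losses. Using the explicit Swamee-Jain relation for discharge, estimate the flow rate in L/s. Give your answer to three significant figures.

Swamee-Jain (Type II): Q = -0.965·√(gD⁵h_f/L)·ln[ε/(3.7D) + √(3.17ν²L/(gD³h_f))]
√(gD⁵h_f/L) = √(9.81·0.352⁵·3.83/255) = 0.02822
ε/(3.7D) = 3.53×10^-4; √(3.17ν²L/(gD³h_f)) = 2.20×10^-5
Q = -0.965·0.02822·ln(3.752×10^-4) = 0.2148 m³/s
Check: V = 2.21 m/s, Re = 7.83×10^5, f = 0.02140, h_f = 3.85 m ≈ 3.83 m ✓

Q ≈ 215 L/s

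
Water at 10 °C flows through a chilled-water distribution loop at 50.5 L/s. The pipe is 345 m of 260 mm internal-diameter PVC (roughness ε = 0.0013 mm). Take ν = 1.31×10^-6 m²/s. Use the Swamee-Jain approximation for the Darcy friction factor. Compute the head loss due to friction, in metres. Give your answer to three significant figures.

V = 4Q/(πD²) = 4·0.0505/(π·0.260²) = 0.9512 m/s
Re = VD/ν = 0.9512·0.260/1.31×10^-6 = 1.89×10^5 → turbulent
ε/D = 0.0013/260 = 5.00×10^-6
Swamee-Jain: f = 0.01575
h_f = f(L/D)V²/(2g) = 0.01575·(345/0.260)·0.9512²/(2·9.81) = 0.9639 m

h_f ≈ 0.964 m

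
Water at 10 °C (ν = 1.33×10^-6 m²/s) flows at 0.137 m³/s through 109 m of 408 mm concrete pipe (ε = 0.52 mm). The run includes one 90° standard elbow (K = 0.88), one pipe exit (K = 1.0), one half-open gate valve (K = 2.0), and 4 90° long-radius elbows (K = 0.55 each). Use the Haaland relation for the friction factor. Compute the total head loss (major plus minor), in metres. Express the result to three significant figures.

H_L ≈ 0.663 m

V = 4Q/(πD²) = 1.048 m/s; V²/2g = 0.05597 m
Re = 3.21×10^5, ε/D = 0.00127 → f = 0.02156 (Haaland)
Major: h_f = f(L/D)·V²/2g = 0.02156·267.2·0.05597 = 0.3224 m
Minor: ΣK = 6.08; h_m = ΣK·V²/2g = 0.3403 m
Total H_L = 0.3224 + 0.3403 = 0.6627 m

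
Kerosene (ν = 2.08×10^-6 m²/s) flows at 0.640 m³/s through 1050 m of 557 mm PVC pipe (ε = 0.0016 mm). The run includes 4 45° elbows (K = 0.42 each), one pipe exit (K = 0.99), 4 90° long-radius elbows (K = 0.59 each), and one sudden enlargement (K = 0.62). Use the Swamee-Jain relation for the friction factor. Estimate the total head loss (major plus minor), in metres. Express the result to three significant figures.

V = 4Q/(πD²) = 2.627 m/s; V²/2g = 0.3516 m
Re = 7.03×10^5, ε/D = 2.87×10^-6 → f = 0.01238 (Swamee-Jain)
Major: h_f = f(L/D)·V²/2g = 0.01238·1885·0.3516 = 8.209 m
Minor: ΣK = 5.65; h_m = ΣK·V²/2g = 1.987 m
Total H_L = 8.209 + 1.987 = 10.20 m

H_L ≈ 10.2 m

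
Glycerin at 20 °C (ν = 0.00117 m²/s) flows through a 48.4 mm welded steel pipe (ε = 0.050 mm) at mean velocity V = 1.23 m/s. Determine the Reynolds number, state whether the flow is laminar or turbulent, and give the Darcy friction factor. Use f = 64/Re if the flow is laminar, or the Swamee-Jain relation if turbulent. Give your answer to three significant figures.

Re = VD/ν = 1.230·0.0484/0.00117 = 50.9
Re < 2300 → laminar → f = 64/Re = 1.258

Re ≈ 50.9; laminar; f = 64/Re ≈ 1.26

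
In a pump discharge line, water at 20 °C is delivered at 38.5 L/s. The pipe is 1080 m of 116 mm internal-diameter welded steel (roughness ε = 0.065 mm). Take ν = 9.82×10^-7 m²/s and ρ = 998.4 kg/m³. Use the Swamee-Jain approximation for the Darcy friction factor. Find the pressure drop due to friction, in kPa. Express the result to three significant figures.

Δp ≈ 1130 kPa

V = 4Q/(πD²) = 4·0.0385/(π·0.116²) = 3.643 m/s
Re = VD/ν = 3.643·0.116/9.82×10^-7 = 4.30×10^5 → turbulent
ε/D = 0.065/116 = 5.60×10^-4
Swamee-Jain: f = 0.01828
h_f = f(L/D)V²/(2g) = 0.01828·(1080/0.116)·3.643²/(2·9.81) = 115.1 m
Δp = ρg·h_f = 998.4·9.81·115.1 = 1127 kPa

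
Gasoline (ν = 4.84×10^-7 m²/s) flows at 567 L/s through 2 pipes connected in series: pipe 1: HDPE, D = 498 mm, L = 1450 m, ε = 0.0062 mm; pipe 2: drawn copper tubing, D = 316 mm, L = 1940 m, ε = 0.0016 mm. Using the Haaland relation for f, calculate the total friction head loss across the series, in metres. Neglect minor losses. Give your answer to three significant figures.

H ≈ 165 m

Pipe 1: V = 2.911 m/s, Re = 3.00×10^6, ε/D = 1.24×10^-5, f = 0.01019, h_1 = f(L/D)V²/2g = 12.82 m
Pipe 2: V = 7.230 m/s, Re = 4.72×10^6, ε/D = 5.06×10^-6, f = 0.009330, h_2 = f(L/D)V²/2g = 152.6 m
Series → Q common, losses add: H = Σh = 165.4 m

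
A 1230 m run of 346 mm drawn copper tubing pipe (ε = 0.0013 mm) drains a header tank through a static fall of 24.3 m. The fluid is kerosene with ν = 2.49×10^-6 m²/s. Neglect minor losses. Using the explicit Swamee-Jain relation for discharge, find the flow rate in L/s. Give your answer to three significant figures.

Swamee-Jain (Type II): Q = -0.965·√(gD⁵h_f/L)·ln[ε/(3.7D) + √(3.17ν²L/(gD³h_f))]
√(gD⁵h_f/L) = √(9.81·0.346⁵·24.3/1230) = 0.03100
ε/(3.7D) = 1.02×10^-6; √(3.17ν²L/(gD³h_f)) = 4.95×10^-5
Q = -0.965·0.03100·ln(5.050×10^-5) = 0.2960 m³/s
Check: V = 3.15 m/s, Re = 4.37×10^5, f = 0.01347, h_f = 24.2 m ≈ 24.3 m ✓

Q ≈ 296 L/s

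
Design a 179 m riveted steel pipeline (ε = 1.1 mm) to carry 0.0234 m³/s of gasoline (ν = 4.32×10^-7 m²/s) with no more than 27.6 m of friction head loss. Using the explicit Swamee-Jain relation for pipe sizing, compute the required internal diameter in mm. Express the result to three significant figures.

D ≈ 104 mm

Swamee-Jain (Type III): D = 0.66·[ε^1.25·(LQ²/(gh_f))^4.75 + ν·Q^9.4·(L/(gh_f))^5.2]^0.04
LQ²/(gh_f) = 3.620×10^-4; L/(gh_f) = 0.6611
Term 1 = ε^1.25·(…)^4.75 = 9.03×10^-21; Term 2 = ν·Q^9.4·(…)^5.2 = 2.35×10^-23
D = 0.66·(9.03×10^-21 + 2.35×10^-23)^0.04 = 0.1042 m = 104 mm
Check: V = 2.74 m/s, Re = 6.62×10^5, f = 0.03876, h_f = 25.6 m ≈ 27.6 m ✓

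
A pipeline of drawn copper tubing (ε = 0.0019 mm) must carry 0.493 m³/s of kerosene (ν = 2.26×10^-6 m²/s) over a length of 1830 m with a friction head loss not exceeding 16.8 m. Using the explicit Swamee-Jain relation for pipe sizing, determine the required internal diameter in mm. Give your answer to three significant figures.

D ≈ 496 mm

Swamee-Jain (Type III): D = 0.66·[ε^1.25·(LQ²/(gh_f))^4.75 + ν·Q^9.4·(L/(gh_f))^5.2]^0.04
LQ²/(gh_f) = 2.699; L/(gh_f) = 11.10
Term 1 = ε^1.25·(…)^4.75 = 7.88×10^-6; Term 2 = ν·Q^9.4·(…)^5.2 = 8.00×10^-4
D = 0.66·(7.88×10^-6 + 8.00×10^-4)^0.04 = 0.4964 m = 496 mm
Check: V = 2.55 m/s, Re = 5.60×10^5, f = 0.01290, h_f = 15.7 m ≈ 16.8 m ✓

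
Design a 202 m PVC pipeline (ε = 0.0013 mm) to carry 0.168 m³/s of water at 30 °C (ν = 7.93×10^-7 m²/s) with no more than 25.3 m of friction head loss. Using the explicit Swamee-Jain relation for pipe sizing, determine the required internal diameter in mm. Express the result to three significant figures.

Swamee-Jain (Type III): D = 0.66·[ε^1.25·(LQ²/(gh_f))^4.75 + ν·Q^9.4·(L/(gh_f))^5.2]^0.04
LQ²/(gh_f) = 0.02297; L/(gh_f) = 0.8139
Term 1 = ε^1.25·(…)^4.75 = 7.21×10^-16; Term 2 = ν·Q^9.4·(…)^5.2 = 1.42×10^-14
D = 0.66·(7.21×10^-16 + 1.42×10^-14)^0.04 = 0.1847 m = 185 mm
Check: V = 6.27 m/s, Re = 1.46×10^6, f = 0.01112, h_f = 24.4 m ≈ 25.3 m ✓

D ≈ 185 mm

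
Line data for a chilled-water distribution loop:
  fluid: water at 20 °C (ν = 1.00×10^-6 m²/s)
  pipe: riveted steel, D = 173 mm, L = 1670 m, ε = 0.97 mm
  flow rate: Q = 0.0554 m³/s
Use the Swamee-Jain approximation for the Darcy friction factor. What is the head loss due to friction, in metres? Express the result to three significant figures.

V = 4Q/(πD²) = 4·0.0554/(π·0.173²) = 2.357 m/s
Re = VD/ν = 2.357·0.173/1.00×10^-6 = 4.08×10^5 → turbulent
ε/D = 0.97/173 = 0.00561
Swamee-Jain: f = 0.03177
h_f = f(L/D)V²/(2g) = 0.03177·(1670/0.173)·2.357²/(2·9.81) = 86.83 m

h_f ≈ 86.8 m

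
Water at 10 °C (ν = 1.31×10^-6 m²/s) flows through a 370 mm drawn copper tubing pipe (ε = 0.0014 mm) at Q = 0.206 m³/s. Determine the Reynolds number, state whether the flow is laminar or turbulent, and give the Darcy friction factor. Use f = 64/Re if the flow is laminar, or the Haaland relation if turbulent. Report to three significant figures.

Re ≈ 5.41×10^5; turbulent; f ≈ 0.0129

V = 4Q/(πD²) = 1.916 m/s
Re = VD/ν = 1.916·0.370/1.31×10^-6 = 5.41×10^5
Re > 4000 → turbulent; ε/D = 3.78×10^-6
Haaland: f = 0.01292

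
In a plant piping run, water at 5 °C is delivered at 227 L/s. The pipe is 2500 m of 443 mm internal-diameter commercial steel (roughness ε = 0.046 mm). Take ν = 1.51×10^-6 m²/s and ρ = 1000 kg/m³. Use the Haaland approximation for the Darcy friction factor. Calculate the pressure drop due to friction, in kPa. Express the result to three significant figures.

V = 4Q/(πD²) = 4·0.227/(π·0.443²) = 1.473 m/s
Re = VD/ν = 1.473·0.443/1.51×10^-6 = 4.32×10^5 → turbulent
ε/D = 0.046/443 = 1.04×10^-4
Haaland: f = 0.01455
h_f = f(L/D)V²/(2g) = 0.01455·(2500/0.443)·1.473²/(2·9.81) = 9.080 m
Δp = ρg·h_f = 1000·9.81·9.080 = 89.07 kPa

Δp ≈ 89.1 kPa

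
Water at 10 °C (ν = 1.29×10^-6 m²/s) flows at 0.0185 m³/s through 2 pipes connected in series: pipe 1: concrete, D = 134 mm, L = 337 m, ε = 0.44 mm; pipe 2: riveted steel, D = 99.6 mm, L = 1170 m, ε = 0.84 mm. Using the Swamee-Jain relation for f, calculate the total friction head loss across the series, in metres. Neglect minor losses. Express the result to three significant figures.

H ≈ 129 m

Pipe 1: V = 1.312 m/s, Re = 1.36×10^5, ε/D = 0.00328, f = 0.02798, h_1 = f(L/D)V²/2g = 6.171 m
Pipe 2: V = 2.374 m/s, Re = 1.83×10^5, ε/D = 0.00843, f = 0.03635, h_2 = f(L/D)V²/2g = 122.7 m
Series → Q common, losses add: H = Σh = 128.9 m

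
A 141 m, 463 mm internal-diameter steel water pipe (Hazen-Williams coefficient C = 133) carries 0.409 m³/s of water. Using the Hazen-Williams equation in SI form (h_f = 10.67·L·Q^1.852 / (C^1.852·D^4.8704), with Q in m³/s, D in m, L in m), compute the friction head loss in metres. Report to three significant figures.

h_f = 10.67·141·0.409^1.852 / (133^1.852·0.463^4.8704) = 1.425 m

h_f ≈ 1.42 m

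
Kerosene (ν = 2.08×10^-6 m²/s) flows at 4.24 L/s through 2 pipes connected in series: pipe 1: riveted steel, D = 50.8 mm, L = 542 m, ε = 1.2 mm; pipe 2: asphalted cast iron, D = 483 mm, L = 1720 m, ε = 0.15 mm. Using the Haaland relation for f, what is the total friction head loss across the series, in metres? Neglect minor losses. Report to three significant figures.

H ≈ 125 m

Pipe 1: V = 2.092 m/s, Re = 5.11×10^4, ε/D = 0.0236, f = 0.05268, h_1 = f(L/D)V²/2g = 125.4 m
Pipe 2: V = 0.02314 m/s, Re = 5370, ε/D = 3.11×10^-4, f = 0.03717, h_2 = f(L/D)V²/2g = 0.003613 m
Series → Q common, losses add: H = Σh = 125.4 m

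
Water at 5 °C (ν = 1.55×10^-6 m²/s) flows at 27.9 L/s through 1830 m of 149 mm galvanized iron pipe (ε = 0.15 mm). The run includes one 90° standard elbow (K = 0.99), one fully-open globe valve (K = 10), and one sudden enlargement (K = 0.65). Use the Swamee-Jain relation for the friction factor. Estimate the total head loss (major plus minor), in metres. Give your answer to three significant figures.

V = 4Q/(πD²) = 1.600 m/s; V²/2g = 0.1305 m
Re = 1.54×10^5, ε/D = 0.00101 → f = 0.02159 (Swamee-Jain)
Major: h_f = f(L/D)·V²/2g = 0.02159·12282·0.1305 = 34.60 m
Minor: ΣK = 11.6; h_m = ΣK·V²/2g = 1.519 m
Total H_L = 34.60 + 1.519 = 36.12 m

H_L ≈ 36.1 m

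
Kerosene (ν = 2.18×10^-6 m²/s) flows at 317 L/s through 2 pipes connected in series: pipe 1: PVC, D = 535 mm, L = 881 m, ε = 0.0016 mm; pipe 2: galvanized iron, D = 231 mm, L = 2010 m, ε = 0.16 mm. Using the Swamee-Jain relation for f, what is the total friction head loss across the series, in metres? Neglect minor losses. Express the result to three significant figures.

H ≈ 474 m

Pipe 1: V = 1.410 m/s, Re = 3.46×10^5, ε/D = 2.99×10^-6, f = 0.01404, h_1 = f(L/D)V²/2g = 2.342 m
Pipe 2: V = 7.564 m/s, Re = 8.01×10^5, ε/D = 6.93×10^-4, f = 0.01859, h_2 = f(L/D)V²/2g = 471.6 m
Series → Q common, losses add: H = Σh = 474.0 m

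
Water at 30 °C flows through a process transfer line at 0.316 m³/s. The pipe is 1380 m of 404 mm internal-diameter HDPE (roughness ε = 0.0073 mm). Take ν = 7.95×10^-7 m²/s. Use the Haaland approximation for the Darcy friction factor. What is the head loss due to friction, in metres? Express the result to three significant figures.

h_f ≈ 12.2 m

V = 4Q/(πD²) = 4·0.316/(π·0.404²) = 2.465 m/s
Re = VD/ν = 2.465·0.404/7.95×10^-7 = 1.25×10^6 → turbulent
ε/D = 0.0073/404 = 1.81×10^-5
Haaland: f = 0.01155
h_f = f(L/D)V²/(2g) = 0.01155·(1380/0.404)·2.465²/(2·9.81) = 12.22 m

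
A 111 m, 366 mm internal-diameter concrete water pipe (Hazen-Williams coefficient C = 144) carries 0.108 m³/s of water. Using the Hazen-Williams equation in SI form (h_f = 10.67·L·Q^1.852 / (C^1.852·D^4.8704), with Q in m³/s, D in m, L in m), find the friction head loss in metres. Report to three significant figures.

h_f = 10.67·111·0.108^1.852 / (144^1.852·0.366^4.8704) = 0.2583 m

h_f ≈ 0.258 m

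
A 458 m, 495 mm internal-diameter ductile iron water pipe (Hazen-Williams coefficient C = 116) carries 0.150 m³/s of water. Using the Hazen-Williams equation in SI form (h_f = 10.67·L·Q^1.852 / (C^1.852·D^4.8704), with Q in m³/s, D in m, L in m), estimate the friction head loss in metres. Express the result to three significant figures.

h_f = 10.67·458·0.150^1.852 / (116^1.852·0.495^4.8704) = 0.6717 m

h_f ≈ 0.672 m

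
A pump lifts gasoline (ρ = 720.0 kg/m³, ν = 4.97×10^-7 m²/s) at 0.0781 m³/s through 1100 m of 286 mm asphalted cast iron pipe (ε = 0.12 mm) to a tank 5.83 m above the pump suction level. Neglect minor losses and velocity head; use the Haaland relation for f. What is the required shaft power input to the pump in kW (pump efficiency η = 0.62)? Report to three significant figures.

P_shaft ≈ 9.52 kW

V = 4Q/(πD²) = 1.216 m/s; Re = 7.00×10^5; ε/D = 4.20×10^-4; f = 0.01679
h_f = f(L/D)V²/2g = 4.865 m
Total head H = z + h_f = 5.83 + 4.865 = 10.69 m
P_hyd = ρgQH = 720.0·9.81·0.0781·10.69 = 5.900 kW
P_shaft = P_hyd/η = 5.900/0.62 = 9.516 kW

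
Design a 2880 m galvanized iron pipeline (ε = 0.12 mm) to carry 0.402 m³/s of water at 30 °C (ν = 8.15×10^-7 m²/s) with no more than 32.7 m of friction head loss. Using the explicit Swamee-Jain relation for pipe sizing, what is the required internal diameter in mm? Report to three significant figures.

D ≈ 454 mm

Swamee-Jain (Type III): D = 0.66·[ε^1.25·(LQ²/(gh_f))^4.75 + ν·Q^9.4·(L/(gh_f))^5.2]^0.04
LQ²/(gh_f) = 1.451; L/(gh_f) = 8.978
Term 1 = ε^1.25·(…)^4.75 = 7.36×10^-5; Term 2 = ν·Q^9.4·(…)^5.2 = 1.40×10^-5
D = 0.66·(7.36×10^-5 + 1.40×10^-5)^0.04 = 0.4542 m = 454 mm
Check: V = 2.48 m/s, Re = 1.38×10^6, f = 0.01522, h_f = 30.3 m ≈ 32.7 m ✓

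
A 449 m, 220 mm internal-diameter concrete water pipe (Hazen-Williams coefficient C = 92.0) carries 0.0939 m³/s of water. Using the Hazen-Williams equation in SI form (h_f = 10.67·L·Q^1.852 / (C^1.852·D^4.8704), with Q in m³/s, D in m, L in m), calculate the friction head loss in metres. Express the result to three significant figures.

h_f = 10.67·449·0.0939^1.852 / (92.0^1.852·0.220^4.8704) = 22.06 m

h_f ≈ 22.1 m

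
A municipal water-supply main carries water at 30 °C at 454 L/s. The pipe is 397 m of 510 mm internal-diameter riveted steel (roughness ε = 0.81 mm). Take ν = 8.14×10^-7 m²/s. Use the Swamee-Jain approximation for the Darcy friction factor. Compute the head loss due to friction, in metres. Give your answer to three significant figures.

h_f ≈ 4.36 m

V = 4Q/(πD²) = 4·0.454/(π·0.510²) = 2.222 m/s
Re = VD/ν = 2.222·0.510/8.14×10^-7 = 1.39×10^6 → turbulent
ε/D = 0.81/510 = 0.00159
Swamee-Jain: f = 0.02227
h_f = f(L/D)V²/(2g) = 0.02227·(397/0.510)·2.222²/(2·9.81) = 4.364 m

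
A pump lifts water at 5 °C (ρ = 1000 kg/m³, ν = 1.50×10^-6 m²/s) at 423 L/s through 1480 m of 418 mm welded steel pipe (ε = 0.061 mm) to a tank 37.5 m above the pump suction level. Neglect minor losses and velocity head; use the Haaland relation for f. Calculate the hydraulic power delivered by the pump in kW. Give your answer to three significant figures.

P_hyd ≈ 256 kW

V = 4Q/(πD²) = 3.082 m/s; Re = 8.59×10^5; ε/D = 1.46×10^-4; f = 0.01410
h_f = f(L/D)V²/2g = 24.18 m
Total head H = z + h_f = 37.5 + 24.18 = 61.68 m
P_hyd = ρgQH = 1000·9.81·0.423·61.68 = 255.9 kW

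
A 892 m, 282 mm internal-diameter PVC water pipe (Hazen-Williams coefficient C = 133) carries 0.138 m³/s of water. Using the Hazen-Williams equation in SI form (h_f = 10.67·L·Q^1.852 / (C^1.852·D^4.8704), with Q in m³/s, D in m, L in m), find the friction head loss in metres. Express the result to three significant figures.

h_f = 10.67·892·0.138^1.852 / (133^1.852·0.282^4.8704) = 13.48 m

h_f ≈ 13.5 m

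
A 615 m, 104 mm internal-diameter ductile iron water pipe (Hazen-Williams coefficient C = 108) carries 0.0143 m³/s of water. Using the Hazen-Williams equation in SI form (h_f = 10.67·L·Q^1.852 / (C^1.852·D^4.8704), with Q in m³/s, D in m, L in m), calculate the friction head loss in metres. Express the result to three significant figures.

h_f = 10.67·615·0.0143^1.852 / (108^1.852·0.104^4.8704) = 26.44 m

h_f ≈ 26.4 m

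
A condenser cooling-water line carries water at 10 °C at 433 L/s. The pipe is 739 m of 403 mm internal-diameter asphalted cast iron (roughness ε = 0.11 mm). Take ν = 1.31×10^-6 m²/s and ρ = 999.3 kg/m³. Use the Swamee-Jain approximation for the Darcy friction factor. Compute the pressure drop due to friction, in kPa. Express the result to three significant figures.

V = 4Q/(πD²) = 4·0.433/(π·0.403²) = 3.395 m/s
Re = VD/ν = 3.395·0.403/1.31×10^-6 = 1.04×10^6 → turbulent
ε/D = 0.11/403 = 2.73×10^-4
Swamee-Jain: f = 0.01548
h_f = f(L/D)V²/(2g) = 0.01548·(739/0.403)·3.395²/(2·9.81) = 16.67 m
Δp = ρg·h_f = 999.3·9.81·16.67 = 163.4 kPa

Δp ≈ 163 kPa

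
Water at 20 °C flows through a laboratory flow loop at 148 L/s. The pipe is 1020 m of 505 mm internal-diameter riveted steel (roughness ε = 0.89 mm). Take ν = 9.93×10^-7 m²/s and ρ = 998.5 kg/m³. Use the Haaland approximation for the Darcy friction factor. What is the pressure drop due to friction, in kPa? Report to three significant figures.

Δp ≈ 12.8 kPa

V = 4Q/(πD²) = 4·0.148/(π·0.505²) = 0.7389 m/s
Re = VD/ν = 0.7389·0.505/9.93×10^-7 = 3.76×10^5 → turbulent
ε/D = 0.89/505 = 0.00176
Haaland: f = 0.02316
h_f = f(L/D)V²/(2g) = 0.02316·(1020/0.505)·0.7389²/(2·9.81) = 1.302 m
Δp = ρg·h_f = 998.5·9.81·1.302 = 12.75 kPa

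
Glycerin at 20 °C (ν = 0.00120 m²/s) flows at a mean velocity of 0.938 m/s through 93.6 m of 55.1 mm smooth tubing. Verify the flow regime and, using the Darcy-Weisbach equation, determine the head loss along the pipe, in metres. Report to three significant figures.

h_f ≈ 113 m

Re = VD/ν = 0.938·0.05510/0.00120 = 43.1 → laminar (Re < 2300)
f = 64/Re = 1.486
h_f = f(L/D)V²/(2g) = 1.486·(93.6/0.05510)·0.938²/(2·9.81) = 113.2 m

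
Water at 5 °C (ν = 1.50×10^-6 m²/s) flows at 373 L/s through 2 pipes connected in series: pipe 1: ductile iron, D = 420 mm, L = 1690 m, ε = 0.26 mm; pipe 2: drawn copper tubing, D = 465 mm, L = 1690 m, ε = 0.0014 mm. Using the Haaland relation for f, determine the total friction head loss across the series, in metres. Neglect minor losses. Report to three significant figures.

Pipe 1: V = 2.692 m/s, Re = 7.54×10^5, ε/D = 6.19×10^-4, f = 0.01806, h_1 = f(L/D)V²/2g = 26.85 m
Pipe 2: V = 2.196 m/s, Re = 6.81×10^5, ε/D = 3.01×10^-6, f = 0.01241, h_2 = f(L/D)V²/2g = 11.09 m
Series → Q common, losses add: H = Σh = 37.94 m

H ≈ 37.9 m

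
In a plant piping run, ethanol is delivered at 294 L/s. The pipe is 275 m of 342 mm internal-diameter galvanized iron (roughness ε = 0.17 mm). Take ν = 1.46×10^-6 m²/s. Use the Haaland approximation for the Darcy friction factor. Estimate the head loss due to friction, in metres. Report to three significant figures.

h_f ≈ 7.26 m

V = 4Q/(πD²) = 4·0.294/(π·0.342²) = 3.200 m/s
Re = VD/ν = 3.200·0.342/1.46×10^-6 = 7.50×10^5 → turbulent
ε/D = 0.17/342 = 4.97×10^-4
Haaland: f = 0.01729
h_f = f(L/D)V²/(2g) = 0.01729·(275/0.342)·3.200²/(2·9.81) = 7.259 m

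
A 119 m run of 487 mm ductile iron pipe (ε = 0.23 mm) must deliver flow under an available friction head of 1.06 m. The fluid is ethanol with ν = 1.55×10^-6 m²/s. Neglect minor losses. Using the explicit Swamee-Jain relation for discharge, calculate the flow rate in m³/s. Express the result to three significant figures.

Q ≈ 0.414 m³/s

Swamee-Jain (Type II): Q = -0.965·√(gD⁵h_f/L)·ln[ε/(3.7D) + √(3.17ν²L/(gD³h_f))]
√(gD⁵h_f/L) = √(9.81·0.487⁵·1.06/119) = 0.04893
ε/(3.7D) = 1.28×10^-4; √(3.17ν²L/(gD³h_f)) = 2.75×10^-5
Q = -0.965·0.04893·ln(1.551×10^-4) = 0.4141 m³/s
Check: V = 2.22 m/s, Re = 6.99×10^5, f = 0.01733, h_f = 1.07 m ≈ 1.06 m ✓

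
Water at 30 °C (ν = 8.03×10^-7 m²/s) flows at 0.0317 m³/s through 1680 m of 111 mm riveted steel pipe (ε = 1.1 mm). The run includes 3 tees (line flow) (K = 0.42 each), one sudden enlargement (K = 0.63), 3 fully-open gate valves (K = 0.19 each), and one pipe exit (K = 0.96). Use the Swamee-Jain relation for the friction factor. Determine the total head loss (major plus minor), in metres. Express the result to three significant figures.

H_L ≈ 317 m

V = 4Q/(πD²) = 3.276 m/s; V²/2g = 0.5470 m
Re = 4.53×10^5, ε/D = 0.00991 → f = 0.03801 (Swamee-Jain)
Major: h_f = f(L/D)·V²/2g = 0.03801·15135·0.5470 = 314.6 m
Minor: ΣK = 3.42; h_m = ΣK·V²/2g = 1.871 m
Total H_L = 314.6 + 1.871 = 316.5 m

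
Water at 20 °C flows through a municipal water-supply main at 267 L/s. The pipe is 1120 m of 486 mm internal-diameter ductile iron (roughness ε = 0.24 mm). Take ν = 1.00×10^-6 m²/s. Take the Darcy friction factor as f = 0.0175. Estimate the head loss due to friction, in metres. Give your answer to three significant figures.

h_f ≈ 4.26 m

V = 4Q/(πD²) = 4·0.267/(π·0.486²) = 1.439 m/s
h_f = f(L/D)V²/(2g) = 0.01750·(1120/0.486)·1.439²/(2·9.81) = 4.258 m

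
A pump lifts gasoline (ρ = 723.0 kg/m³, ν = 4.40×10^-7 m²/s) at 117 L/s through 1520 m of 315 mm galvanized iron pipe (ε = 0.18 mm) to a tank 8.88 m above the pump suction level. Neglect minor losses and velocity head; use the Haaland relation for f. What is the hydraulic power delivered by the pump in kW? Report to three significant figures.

P_hyd ≈ 15.5 kW

V = 4Q/(πD²) = 1.501 m/s; Re = 1.07×10^6; ε/D = 5.71×10^-4; f = 0.01762
h_f = f(L/D)V²/2g = 9.767 m
Total head H = z + h_f = 8.88 + 9.767 = 18.65 m
P_hyd = ρgQH = 723.0·9.81·0.117·18.65 = 15.47 kW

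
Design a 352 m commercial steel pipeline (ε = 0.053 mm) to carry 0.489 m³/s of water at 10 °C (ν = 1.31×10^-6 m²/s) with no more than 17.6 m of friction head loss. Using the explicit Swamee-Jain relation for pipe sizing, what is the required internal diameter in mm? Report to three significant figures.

Swamee-Jain (Type III): D = 0.66·[ε^1.25·(LQ²/(gh_f))^4.75 + ν·Q^9.4·(L/(gh_f))^5.2]^0.04
LQ²/(gh_f) = 0.4875; L/(gh_f) = 2.039
Term 1 = ε^1.25·(…)^4.75 = 1.49×10^-7; Term 2 = ν·Q^9.4·(…)^5.2 = 6.39×10^-8
D = 0.66·(1.49×10^-7 + 6.39×10^-8)^0.04 = 0.3570 m = 357 mm
Check: V = 4.89 m/s, Re = 1.33×10^6, f = 0.01392, h_f = 16.7 m ≈ 17.6 m ✓

D ≈ 357 mm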